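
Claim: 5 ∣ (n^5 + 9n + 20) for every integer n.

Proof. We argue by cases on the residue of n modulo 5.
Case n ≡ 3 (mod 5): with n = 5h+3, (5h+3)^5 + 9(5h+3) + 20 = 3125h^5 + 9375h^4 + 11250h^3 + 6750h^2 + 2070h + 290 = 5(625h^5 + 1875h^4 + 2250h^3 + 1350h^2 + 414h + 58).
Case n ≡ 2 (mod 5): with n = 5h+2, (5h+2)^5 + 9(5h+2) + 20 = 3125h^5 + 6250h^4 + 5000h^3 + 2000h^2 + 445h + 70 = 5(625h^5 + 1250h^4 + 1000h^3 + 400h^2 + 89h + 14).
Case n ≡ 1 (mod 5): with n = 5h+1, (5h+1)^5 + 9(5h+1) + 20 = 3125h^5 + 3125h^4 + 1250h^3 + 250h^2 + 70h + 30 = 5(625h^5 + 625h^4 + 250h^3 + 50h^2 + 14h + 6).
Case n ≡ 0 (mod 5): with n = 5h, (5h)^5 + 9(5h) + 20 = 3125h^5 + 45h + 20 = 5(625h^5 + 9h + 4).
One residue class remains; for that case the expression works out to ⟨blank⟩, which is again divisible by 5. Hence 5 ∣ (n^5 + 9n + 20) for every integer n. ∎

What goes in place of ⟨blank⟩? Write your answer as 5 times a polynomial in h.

The residues treated are {3, 2, 1, 0}, so the missing case is n ≡ 4 (mod 5); write n = 5h+4.
Then (5h+4)^5 + 9(5h+4) + 20 = 3125h^5 + 12500h^4 + 20000h^3 + 16000h^2 + 6445h + 1080 = 5(625h^5 + 2500h^4 + 4000h^3 + 3200h^2 + 1289h + 216).

5(625h^5 + 2500h^4 + 4000h^3 + 3200h^2 + 1289h + 216)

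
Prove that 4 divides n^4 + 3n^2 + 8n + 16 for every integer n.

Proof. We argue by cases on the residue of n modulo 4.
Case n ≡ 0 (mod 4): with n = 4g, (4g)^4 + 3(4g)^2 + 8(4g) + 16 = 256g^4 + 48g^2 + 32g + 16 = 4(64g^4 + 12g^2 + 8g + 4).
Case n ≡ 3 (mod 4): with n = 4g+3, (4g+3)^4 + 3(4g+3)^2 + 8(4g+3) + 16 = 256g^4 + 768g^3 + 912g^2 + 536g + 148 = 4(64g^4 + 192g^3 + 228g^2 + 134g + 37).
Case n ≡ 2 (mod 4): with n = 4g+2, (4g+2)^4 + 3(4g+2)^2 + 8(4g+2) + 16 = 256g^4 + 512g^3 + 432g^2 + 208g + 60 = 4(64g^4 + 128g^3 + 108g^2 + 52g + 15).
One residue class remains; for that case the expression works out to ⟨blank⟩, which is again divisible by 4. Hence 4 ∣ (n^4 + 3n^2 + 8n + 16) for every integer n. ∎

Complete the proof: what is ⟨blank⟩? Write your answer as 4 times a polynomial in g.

4(64g^4 + 64g^3 + 36g^2 + 18g + 7)

Only n ≡ 1 (mod 4) is unaccounted for. Put n = 4g+1:
(4g+1)^4 + 3(4g+1)^2 + 8(4g+1) + 16 expands to 256g^4 + 256g^3 + 144g^2 + 72g + 28,
and factoring out 4 leaves 4(64g^4 + 64g^3 + 36g^2 + 18g + 7).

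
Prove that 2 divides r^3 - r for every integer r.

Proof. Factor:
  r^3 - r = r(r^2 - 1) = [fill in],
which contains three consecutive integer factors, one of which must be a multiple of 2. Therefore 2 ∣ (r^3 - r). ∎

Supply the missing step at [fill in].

(r - 1)r(r + 1)

r(r^2 - 1) = r(r - 1)(r + 1) = (r - 1)r(r + 1).
These three factors are consecutive integers, so their product is divisible by 2.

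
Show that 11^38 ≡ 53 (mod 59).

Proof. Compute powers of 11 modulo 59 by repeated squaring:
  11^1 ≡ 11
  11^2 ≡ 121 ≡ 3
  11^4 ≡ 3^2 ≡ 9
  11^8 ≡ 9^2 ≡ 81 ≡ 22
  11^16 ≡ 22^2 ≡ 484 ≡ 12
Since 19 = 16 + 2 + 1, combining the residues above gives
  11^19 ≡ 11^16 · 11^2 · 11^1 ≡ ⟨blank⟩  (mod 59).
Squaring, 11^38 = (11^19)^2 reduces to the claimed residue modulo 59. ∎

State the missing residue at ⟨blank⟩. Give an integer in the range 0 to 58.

Multiply the listed residues: 12 · 3 · 11 = 36 → 396.
Reducing modulo 59: 396 = 6·59 + 42, so 11^19 ≡ 42.

42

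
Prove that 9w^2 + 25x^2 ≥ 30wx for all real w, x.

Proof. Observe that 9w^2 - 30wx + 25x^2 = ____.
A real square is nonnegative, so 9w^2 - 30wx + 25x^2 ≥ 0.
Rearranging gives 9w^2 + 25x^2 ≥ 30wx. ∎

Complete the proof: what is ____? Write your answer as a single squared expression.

The leading and trailing coefficients are 3^2 and 5^2, and 30 = 2·3·5, so the trinomial is (3w - 5x)^2.
Hence 9w^2 - 30wx + 25x^2 ≥ 0.

(3w - 5x)^2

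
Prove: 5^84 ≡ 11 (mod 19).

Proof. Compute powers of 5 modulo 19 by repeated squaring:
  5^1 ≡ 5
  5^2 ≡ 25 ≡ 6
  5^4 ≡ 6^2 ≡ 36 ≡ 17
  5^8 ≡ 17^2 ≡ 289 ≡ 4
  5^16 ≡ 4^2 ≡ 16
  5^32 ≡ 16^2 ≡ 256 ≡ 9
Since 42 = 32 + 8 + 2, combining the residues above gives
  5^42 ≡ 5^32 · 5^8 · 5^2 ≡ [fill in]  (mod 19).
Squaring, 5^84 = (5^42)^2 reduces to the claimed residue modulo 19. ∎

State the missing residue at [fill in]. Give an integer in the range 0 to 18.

7

5^32 · 5^8 · 5^2 ≡ 9 · 4 · 6 = 216.
216 mod 19 = 7, so 5^42 ≡ 7 (mod 19).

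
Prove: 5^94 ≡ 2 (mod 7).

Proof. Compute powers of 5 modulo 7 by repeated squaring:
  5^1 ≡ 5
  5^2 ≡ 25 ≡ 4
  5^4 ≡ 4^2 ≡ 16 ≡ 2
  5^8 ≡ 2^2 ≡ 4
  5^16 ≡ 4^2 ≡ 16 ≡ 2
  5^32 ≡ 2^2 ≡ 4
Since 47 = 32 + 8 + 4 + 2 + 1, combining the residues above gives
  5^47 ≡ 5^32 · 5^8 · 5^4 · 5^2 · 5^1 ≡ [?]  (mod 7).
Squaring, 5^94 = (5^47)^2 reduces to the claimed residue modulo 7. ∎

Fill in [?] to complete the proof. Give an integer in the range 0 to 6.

5^32 · 5^8 · 5^4 · 5^2 · 5^1 ≡ 4 · 4 · 2 · 4 · 5 = 640.
640 mod 7 = 3, so 5^47 ≡ 3 (mod 7).

3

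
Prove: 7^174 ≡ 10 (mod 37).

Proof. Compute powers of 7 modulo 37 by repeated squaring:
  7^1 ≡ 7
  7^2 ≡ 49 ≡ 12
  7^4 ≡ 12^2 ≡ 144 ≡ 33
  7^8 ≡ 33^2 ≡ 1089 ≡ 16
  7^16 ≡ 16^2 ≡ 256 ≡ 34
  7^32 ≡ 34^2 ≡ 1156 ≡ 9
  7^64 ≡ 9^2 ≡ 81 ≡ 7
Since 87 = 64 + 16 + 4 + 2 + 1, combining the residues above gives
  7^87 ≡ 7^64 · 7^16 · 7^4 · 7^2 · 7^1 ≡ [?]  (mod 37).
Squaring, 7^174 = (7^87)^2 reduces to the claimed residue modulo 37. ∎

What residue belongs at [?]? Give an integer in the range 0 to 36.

26

7^64 · 7^16 · 7^4 · 7^2 · 7^1 ≡ 7 · 34 · 33 · 12 · 7 = 659736.
659736 mod 37 = 26, so 7^87 ≡ 26 (mod 37).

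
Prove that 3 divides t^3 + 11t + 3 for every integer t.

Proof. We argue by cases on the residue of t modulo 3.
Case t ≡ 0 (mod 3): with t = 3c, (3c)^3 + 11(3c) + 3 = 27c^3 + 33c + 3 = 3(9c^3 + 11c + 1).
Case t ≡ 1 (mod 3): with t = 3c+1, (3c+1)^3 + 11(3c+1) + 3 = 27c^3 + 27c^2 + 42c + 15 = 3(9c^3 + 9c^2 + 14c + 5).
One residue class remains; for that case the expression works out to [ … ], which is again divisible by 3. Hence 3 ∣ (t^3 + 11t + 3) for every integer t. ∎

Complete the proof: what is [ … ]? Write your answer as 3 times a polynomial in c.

3(9c^3 + 18c^2 + 23c + 11)

Only t ≡ 2 (mod 3) is unaccounted for. Put t = 3c+2:
(3c+2)^3 + 11(3c+2) + 3 expands to 27c^3 + 54c^2 + 69c + 33,
and factoring out 3 leaves 3(9c^3 + 18c^2 + 23c + 11).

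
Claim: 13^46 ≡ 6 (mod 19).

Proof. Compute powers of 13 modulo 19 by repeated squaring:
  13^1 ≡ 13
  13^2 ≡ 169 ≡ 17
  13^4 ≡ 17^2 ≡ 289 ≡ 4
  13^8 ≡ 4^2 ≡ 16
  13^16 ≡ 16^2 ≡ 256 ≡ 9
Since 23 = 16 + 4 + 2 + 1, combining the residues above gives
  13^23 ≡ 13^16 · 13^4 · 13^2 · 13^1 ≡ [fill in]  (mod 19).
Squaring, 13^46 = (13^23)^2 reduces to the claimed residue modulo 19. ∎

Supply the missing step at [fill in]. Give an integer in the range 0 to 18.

14

13^16 · 13^4 · 13^2 · 13^1 ≡ 9 · 4 · 17 · 13 = 7956.
7956 mod 19 = 14, so 13^23 ≡ 14 (mod 19).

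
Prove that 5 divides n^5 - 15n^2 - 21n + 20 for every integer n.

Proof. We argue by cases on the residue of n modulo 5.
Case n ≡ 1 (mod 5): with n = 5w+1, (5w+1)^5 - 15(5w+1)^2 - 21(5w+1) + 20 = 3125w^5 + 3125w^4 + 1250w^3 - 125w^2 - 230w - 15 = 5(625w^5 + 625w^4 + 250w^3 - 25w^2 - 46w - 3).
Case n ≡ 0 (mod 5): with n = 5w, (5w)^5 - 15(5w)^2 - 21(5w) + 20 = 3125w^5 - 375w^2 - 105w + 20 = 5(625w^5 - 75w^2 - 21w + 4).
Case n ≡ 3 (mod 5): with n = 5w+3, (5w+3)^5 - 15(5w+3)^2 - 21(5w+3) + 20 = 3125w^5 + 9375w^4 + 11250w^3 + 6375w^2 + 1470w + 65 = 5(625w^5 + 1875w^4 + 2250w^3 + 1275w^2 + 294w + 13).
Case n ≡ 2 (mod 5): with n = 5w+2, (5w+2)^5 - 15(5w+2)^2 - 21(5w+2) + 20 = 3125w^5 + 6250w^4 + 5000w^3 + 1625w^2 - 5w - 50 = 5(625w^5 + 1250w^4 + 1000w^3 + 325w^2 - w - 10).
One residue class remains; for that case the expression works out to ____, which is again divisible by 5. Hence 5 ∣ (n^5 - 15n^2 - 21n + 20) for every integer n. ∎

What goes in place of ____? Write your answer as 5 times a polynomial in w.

The residues treated are {1, 0, 3, 2}, so the missing case is n ≡ 4 (mod 5); write n = 5w+4.
Then (5w+4)^5 - 15(5w+4)^2 - 21(5w+4) + 20 = 3125w^5 + 12500w^4 + 20000w^3 + 15625w^2 + 5695w + 720 = 5(625w^5 + 2500w^4 + 4000w^3 + 3125w^2 + 1139w + 144).

5(625w^5 + 2500w^4 + 4000w^3 + 3125w^2 + 1139w + 144)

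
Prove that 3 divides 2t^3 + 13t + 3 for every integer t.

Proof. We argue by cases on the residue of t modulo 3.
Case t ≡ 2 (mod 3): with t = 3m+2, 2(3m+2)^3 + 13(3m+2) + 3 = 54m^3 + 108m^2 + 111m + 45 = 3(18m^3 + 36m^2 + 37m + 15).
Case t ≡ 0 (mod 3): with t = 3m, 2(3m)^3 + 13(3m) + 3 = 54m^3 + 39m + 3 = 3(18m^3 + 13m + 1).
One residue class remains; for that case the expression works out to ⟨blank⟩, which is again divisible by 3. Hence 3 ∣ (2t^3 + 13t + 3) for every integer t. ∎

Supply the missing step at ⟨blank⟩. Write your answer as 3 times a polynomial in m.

3(18m^3 + 18m^2 + 19m + 6)

The residues treated are {2, 0}, so the missing case is t ≡ 1 (mod 3); write t = 3m+1.
Then 2(3m+1)^3 + 13(3m+1) + 3 = 54m^3 + 54m^2 + 57m + 18 = 3(18m^3 + 18m^2 + 19m + 6).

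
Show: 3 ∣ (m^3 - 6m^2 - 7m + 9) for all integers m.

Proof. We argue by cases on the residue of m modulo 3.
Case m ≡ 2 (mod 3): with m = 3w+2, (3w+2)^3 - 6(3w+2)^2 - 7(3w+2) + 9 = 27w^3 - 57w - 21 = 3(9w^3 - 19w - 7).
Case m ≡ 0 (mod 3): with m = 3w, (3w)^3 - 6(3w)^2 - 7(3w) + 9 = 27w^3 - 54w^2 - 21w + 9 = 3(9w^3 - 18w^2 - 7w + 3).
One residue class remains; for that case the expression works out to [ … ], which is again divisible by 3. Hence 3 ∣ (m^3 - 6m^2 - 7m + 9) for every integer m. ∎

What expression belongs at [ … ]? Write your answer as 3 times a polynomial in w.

The residues treated are {2, 0}, so the missing case is m ≡ 1 (mod 3); write m = 3w+1.
Then (3w+1)^3 - 6(3w+1)^2 - 7(3w+1) + 9 = 27w^3 - 27w^2 - 48w - 3 = 3(9w^3 - 9w^2 - 16w - 1).

3(9w^3 - 9w^2 - 16w - 1)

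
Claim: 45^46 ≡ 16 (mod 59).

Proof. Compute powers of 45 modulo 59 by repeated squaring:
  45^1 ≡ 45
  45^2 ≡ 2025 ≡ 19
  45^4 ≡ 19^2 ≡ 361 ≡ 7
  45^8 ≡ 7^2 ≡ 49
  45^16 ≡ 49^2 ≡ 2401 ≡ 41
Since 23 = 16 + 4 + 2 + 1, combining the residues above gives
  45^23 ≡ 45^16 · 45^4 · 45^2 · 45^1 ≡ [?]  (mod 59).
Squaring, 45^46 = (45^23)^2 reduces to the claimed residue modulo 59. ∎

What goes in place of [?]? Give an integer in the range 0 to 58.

4

Multiply the listed residues: 41 · 7 · 19 · 45 = 287 → 5453 → 245385.
Reducing modulo 59: 245385 = 4159·59 + 4, so 45^23 ≡ 4.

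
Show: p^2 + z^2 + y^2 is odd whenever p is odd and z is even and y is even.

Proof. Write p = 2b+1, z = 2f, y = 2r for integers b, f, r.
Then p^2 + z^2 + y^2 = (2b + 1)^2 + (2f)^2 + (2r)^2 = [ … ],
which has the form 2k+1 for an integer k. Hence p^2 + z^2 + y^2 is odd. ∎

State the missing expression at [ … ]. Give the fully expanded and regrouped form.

2(2b^2 + 2b + 2f^2 + 2r^2) + 1

Expanding: (2b + 1)^2 + (2f)^2 + (2r)^2 = 4b^2 + 4b + 4f^2 + 4r^2 + 1.
Every term except the constant is even, so this is 2(2b^2 + 2b + 2f^2 + 2r^2) + 1,
and 2b^2 + 2b + 2f^2 + 2r^2 ∈ ℤ gives the required form.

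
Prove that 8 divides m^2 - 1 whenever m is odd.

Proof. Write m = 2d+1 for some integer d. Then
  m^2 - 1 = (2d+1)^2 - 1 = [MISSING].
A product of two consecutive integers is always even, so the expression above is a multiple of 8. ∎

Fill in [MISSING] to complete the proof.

4d(d + 1)

(2d+1)^2 - 1 = 4d^2 + 4d + 1 - 1 = 4d^2 + 4d = 4d(d+1).
Since d and d+1 are consecutive, d(d+1) is even, and 4·(even) is a multiple of 8.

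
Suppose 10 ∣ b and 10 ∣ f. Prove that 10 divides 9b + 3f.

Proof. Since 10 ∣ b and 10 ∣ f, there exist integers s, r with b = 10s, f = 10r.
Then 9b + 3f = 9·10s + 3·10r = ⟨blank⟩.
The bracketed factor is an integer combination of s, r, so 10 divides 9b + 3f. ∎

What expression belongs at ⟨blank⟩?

10(3r + 9s)

Each term has a factor of 10: 9·10s + 3·10r = 10·(3r + 9s).
Since 3r + 9s is an integer, 10 ∣ (9b + 3f).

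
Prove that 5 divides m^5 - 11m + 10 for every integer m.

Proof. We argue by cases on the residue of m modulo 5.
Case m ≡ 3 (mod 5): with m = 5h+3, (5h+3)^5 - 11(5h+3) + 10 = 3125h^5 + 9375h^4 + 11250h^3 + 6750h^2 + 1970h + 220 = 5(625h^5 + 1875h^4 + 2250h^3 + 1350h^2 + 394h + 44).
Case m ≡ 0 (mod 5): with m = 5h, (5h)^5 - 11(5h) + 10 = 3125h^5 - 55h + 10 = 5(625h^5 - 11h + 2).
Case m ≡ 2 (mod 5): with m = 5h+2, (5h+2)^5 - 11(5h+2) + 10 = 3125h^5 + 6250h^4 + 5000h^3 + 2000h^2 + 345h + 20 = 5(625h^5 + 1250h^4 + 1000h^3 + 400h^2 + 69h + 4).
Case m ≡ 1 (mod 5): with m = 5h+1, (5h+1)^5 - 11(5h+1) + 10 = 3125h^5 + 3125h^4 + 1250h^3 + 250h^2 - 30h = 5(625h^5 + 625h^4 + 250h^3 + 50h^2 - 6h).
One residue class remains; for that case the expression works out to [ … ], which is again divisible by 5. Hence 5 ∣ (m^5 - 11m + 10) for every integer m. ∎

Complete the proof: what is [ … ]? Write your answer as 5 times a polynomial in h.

5(625h^5 + 2500h^4 + 4000h^3 + 3200h^2 + 1269h + 198)

The residues treated are {3, 0, 2, 1}, so the missing case is m ≡ 4 (mod 5); write m = 5h+4.
Then (5h+4)^5 - 11(5h+4) + 10 = 3125h^5 + 12500h^4 + 20000h^3 + 16000h^2 + 6345h + 990 = 5(625h^5 + 2500h^4 + 4000h^3 + 3200h^2 + 1269h + 198).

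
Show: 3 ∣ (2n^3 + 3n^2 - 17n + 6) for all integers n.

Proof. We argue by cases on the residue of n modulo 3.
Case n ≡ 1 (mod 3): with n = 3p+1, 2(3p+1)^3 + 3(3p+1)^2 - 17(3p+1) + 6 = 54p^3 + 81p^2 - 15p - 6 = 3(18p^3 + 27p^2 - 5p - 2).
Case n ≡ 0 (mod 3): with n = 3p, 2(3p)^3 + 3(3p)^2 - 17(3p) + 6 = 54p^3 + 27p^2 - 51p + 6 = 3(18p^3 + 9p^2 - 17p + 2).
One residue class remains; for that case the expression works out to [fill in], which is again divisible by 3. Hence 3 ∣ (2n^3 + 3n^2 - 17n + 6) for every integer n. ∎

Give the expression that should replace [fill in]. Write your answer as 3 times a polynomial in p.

3(18p^3 + 45p^2 + 19p)

The residues treated are {1, 0}, so the missing case is n ≡ 2 (mod 3); write n = 3p+2.
Then 2(3p+2)^3 + 3(3p+2)^2 - 17(3p+2) + 6 = 54p^3 + 135p^2 + 57p = 3(18p^3 + 45p^2 + 19p).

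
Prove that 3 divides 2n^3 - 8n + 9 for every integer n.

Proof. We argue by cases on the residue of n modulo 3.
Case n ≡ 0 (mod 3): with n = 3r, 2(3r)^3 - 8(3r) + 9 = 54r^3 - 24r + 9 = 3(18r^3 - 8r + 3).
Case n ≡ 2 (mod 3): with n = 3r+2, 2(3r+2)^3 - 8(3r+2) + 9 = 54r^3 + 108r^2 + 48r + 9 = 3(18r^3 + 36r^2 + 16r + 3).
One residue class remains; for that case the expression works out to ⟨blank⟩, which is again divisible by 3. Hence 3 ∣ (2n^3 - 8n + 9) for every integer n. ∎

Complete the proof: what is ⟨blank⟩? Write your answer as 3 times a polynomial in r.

3(18r^3 + 18r^2 - 2r + 1)

Only n ≡ 1 (mod 3) is unaccounted for. Put n = 3r+1:
2(3r+1)^3 - 8(3r+1) + 9 expands to 54r^3 + 54r^2 - 6r + 3,
and factoring out 3 leaves 3(18r^3 + 18r^2 - 2r + 1).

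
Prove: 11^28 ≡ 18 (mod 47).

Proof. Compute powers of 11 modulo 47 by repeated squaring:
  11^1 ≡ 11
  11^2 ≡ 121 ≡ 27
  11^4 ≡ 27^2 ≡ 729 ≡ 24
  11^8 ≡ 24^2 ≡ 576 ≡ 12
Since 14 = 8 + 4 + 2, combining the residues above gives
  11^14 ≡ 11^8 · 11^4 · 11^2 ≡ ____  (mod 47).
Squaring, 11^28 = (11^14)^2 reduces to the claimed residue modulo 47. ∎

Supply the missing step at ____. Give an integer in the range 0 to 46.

11^8 · 11^4 · 11^2 ≡ 12 · 24 · 27 = 7776.
7776 mod 47 = 21, so 11^14 ≡ 21 (mod 47).

21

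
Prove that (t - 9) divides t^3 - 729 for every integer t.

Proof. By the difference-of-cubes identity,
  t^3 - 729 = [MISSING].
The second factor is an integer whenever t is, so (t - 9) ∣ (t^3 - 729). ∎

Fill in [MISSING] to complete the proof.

(t - 9)(t^2 + 9t + 81)

Polynomial division of t^3 - 729 by t - 9 leaves remainder 0 and quotient t^2 + 9t + 81.
Hence t^3 - 729 = (t - 9)(t^2 + 9t + 81).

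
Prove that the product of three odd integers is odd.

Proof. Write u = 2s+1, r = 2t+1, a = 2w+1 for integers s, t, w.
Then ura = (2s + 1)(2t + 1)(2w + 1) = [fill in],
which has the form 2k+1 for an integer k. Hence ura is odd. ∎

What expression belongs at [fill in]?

Expanding: (2s + 1)(2t + 1)(2w + 1) = 8stw + 4st + 4sw + 2s + 4tw + 2t + 2w + 1.
Every term except the constant is even, so this is 2(4stw + 2st + 2sw + s + 2tw + t + w) + 1,
and 4stw + 2st + 2sw + s + 2tw + t + w ∈ ℤ gives the required form.

2(4stw + 2st + 2sw + s + 2tw + t + w) + 1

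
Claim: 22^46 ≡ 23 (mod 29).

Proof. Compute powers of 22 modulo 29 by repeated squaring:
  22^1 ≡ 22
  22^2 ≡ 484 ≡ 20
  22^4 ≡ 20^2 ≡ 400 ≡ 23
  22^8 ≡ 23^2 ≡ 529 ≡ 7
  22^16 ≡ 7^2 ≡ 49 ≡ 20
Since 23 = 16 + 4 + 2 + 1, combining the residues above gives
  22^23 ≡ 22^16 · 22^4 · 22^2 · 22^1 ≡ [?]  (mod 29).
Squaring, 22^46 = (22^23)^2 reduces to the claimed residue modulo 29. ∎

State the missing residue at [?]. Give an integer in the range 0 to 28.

9

22^16 · 22^4 · 22^2 · 22^1 ≡ 20 · 23 · 20 · 22 = 202400.
202400 mod 29 = 9, so 22^23 ≡ 9 (mod 29).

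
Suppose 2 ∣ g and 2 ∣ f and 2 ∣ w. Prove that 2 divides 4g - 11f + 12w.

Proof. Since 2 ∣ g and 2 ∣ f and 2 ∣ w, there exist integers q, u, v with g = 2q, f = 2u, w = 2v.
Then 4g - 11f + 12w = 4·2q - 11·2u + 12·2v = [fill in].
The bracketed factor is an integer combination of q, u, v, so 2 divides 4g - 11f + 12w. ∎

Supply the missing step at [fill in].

Pull the common 2 out of every term: 4·2q - 11·2u + 12·2v = 2(4q - 11u + 12v).
4q - 11u + 12v is an integer, which exhibits the divisibility.

2(4q - 11u + 12v)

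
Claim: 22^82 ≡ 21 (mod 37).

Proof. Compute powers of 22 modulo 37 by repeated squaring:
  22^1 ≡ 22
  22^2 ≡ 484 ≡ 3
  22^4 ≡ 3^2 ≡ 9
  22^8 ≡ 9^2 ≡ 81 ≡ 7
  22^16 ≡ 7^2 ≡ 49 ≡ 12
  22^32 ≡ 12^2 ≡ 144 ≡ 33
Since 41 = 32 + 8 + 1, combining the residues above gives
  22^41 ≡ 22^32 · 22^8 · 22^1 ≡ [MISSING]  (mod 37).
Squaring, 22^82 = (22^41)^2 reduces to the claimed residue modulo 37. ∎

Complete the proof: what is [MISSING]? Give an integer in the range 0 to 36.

13

Multiply the listed residues: 33 · 7 · 22 = 231 → 5082.
Reducing modulo 37: 5082 = 137·37 + 13, so 22^41 ≡ 13.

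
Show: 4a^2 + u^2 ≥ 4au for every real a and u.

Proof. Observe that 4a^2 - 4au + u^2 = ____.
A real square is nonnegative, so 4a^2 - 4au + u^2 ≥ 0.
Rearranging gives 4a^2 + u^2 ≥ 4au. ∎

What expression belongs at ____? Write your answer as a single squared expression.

(2a - u)^2

The leading and trailing coefficients are 2^2 and 1^2, and 4 = 2·2·1, so the trinomial is (2a - u)^2.
Hence 4a^2 - 4au + u^2 ≥ 0.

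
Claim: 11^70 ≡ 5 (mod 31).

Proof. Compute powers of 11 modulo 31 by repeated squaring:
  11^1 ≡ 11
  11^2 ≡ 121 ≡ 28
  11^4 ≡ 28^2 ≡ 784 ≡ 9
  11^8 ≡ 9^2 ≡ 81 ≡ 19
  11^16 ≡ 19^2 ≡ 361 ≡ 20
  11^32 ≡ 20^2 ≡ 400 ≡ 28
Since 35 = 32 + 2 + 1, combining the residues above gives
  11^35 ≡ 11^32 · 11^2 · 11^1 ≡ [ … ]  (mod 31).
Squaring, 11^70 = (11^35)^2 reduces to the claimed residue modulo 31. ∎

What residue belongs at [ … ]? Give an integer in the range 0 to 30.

6

Multiply the listed residues: 28 · 28 · 11 = 784 → 8624.
Reducing modulo 31: 8624 = 278·31 + 6, so 11^35 ≡ 6.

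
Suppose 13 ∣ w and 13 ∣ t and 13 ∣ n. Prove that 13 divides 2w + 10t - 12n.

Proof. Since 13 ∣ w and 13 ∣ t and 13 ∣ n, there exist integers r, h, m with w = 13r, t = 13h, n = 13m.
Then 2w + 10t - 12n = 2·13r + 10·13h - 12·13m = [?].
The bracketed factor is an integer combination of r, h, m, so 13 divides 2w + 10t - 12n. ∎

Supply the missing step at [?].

Pull the common 13 out of every term: 2·13r + 10·13h - 12·13m = 13(10h - 12m + 2r).
10h - 12m + 2r is an integer, which exhibits the divisibility.

13(10h - 12m + 2r)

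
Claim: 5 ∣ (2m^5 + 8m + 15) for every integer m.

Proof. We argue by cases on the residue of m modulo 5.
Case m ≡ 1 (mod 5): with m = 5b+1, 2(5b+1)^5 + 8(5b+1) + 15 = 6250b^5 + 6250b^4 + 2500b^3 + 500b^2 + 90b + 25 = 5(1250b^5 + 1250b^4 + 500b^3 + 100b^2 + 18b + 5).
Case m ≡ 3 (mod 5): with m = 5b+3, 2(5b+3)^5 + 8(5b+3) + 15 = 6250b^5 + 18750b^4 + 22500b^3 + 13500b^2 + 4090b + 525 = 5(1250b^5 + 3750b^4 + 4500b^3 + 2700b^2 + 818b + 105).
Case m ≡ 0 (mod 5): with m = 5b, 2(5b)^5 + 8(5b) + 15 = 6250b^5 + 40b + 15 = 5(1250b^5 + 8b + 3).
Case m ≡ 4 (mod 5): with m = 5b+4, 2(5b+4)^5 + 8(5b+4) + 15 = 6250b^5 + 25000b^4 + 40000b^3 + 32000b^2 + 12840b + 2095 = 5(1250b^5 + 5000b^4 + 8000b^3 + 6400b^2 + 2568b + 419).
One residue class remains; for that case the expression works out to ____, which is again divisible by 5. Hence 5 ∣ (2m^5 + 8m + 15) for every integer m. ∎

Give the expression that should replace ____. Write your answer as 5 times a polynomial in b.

5(1250b^5 + 2500b^4 + 2000b^3 + 800b^2 + 168b + 19)

Only m ≡ 2 (mod 5) is unaccounted for. Put m = 5b+2:
2(5b+2)^5 + 8(5b+2) + 15 expands to 6250b^5 + 12500b^4 + 10000b^3 + 4000b^2 + 840b + 95,
and factoring out 5 leaves 5(1250b^5 + 2500b^4 + 2000b^3 + 800b^2 + 168b + 19).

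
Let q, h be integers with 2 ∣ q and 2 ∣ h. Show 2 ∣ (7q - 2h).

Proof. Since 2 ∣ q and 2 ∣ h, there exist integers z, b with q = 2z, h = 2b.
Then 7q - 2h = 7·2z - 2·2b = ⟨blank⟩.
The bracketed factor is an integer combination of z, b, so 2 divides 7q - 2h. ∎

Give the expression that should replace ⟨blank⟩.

Pull the common 2 out of every term: 7·2z - 2·2b = 2(-2b + 7z).
-2b + 7z is an integer, which exhibits the divisibility.

2(-2b + 7z)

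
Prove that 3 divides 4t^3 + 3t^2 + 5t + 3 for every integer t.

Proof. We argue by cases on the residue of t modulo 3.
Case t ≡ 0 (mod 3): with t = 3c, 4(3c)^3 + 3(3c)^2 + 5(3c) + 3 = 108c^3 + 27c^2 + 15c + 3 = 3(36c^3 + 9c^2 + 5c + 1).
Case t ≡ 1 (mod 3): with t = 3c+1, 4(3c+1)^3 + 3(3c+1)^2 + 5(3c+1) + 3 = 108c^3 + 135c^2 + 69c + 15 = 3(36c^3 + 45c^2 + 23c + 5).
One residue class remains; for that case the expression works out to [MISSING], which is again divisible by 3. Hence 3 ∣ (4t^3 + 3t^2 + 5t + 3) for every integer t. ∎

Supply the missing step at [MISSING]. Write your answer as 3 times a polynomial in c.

The residues treated are {0, 1}, so the missing case is t ≡ 2 (mod 3); write t = 3c+2.
Then 4(3c+2)^3 + 3(3c+2)^2 + 5(3c+2) + 3 = 108c^3 + 243c^2 + 195c + 57 = 3(36c^3 + 81c^2 + 65c + 19).

3(36c^3 + 81c^2 + 65c + 19)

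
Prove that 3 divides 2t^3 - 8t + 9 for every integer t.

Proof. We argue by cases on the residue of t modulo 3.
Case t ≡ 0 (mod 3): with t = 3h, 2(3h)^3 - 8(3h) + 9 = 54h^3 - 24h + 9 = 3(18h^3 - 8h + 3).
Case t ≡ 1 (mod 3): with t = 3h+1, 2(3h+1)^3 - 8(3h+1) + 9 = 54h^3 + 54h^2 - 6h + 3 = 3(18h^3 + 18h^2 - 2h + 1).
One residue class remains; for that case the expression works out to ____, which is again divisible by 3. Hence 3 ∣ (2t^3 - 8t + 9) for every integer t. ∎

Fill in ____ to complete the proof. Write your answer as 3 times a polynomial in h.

3(18h^3 + 36h^2 + 16h + 3)

Only t ≡ 2 (mod 3) is unaccounted for. Put t = 3h+2:
2(3h+2)^3 - 8(3h+2) + 9 expands to 54h^3 + 108h^2 + 48h + 9,
and factoring out 3 leaves 3(18h^3 + 36h^2 + 16h + 3).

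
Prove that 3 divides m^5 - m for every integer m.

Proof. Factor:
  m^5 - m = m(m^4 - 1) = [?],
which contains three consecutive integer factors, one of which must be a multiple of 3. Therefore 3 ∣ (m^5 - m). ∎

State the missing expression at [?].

m^4 - 1 = (m^2 - 1)(m^2 + 1), and m^2 - 1 = (m-1)(m+1).
So m(m^4 - 1) = (m - 1)m(m + 1)(m^2 + 1).

(m - 1)m(m + 1)(m^2 + 1)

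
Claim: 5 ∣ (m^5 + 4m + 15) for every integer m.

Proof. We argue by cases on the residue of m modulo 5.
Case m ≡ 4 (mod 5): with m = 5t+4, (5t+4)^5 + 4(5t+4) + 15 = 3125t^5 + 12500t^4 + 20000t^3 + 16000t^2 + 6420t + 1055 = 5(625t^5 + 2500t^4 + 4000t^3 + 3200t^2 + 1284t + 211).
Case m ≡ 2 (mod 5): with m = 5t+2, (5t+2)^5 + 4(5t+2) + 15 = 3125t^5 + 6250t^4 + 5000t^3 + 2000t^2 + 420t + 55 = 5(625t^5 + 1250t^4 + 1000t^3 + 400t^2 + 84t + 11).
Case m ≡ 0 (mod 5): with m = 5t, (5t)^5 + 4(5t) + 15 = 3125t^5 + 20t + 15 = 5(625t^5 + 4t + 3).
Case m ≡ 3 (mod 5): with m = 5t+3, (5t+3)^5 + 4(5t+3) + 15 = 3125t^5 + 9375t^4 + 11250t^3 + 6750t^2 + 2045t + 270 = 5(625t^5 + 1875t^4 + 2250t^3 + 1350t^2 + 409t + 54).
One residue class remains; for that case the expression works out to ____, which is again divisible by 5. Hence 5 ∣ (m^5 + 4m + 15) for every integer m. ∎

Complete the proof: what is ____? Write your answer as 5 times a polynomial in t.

5(625t^5 + 625t^4 + 250t^3 + 50t^2 + 9t + 4)

The residues treated are {4, 2, 0, 3}, so the missing case is m ≡ 1 (mod 5); write m = 5t+1.
Then (5t+1)^5 + 4(5t+1) + 15 = 3125t^5 + 3125t^4 + 1250t^3 + 250t^2 + 45t + 20 = 5(625t^5 + 625t^4 + 250t^3 + 50t^2 + 9t + 4).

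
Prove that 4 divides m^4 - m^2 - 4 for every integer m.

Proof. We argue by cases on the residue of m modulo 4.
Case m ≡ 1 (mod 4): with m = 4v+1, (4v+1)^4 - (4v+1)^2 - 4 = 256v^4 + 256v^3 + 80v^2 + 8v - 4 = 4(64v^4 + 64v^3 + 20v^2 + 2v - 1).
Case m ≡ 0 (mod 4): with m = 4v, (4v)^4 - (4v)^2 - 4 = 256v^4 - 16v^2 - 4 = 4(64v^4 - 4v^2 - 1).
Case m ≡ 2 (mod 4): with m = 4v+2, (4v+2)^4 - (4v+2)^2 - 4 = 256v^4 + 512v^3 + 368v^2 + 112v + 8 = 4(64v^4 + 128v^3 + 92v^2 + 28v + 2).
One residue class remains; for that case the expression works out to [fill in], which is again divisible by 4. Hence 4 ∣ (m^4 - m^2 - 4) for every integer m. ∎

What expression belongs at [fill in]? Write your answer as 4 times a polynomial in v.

The residues treated are {1, 0, 2}, so the missing case is m ≡ 3 (mod 4); write m = 4v+3.
Then (4v+3)^4 - (4v+3)^2 - 4 = 256v^4 + 768v^3 + 848v^2 + 408v + 68 = 4(64v^4 + 192v^3 + 212v^2 + 102v + 17).

4(64v^4 + 192v^3 + 212v^2 + 102v + 17)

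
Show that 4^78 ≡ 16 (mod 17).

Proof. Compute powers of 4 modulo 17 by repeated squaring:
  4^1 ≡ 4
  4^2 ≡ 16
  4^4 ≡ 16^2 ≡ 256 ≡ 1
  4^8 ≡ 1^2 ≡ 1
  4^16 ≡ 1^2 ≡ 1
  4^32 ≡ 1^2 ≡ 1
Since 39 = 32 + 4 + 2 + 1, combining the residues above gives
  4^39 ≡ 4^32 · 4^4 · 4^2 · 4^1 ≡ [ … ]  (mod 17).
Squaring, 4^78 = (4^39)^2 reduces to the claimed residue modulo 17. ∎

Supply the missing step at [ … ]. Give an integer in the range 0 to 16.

13

Multiply the listed residues: 1 · 1 · 16 · 4 = 1 → 16 → 64.
Reducing modulo 17: 64 = 3·17 + 13, so 4^39 ≡ 13.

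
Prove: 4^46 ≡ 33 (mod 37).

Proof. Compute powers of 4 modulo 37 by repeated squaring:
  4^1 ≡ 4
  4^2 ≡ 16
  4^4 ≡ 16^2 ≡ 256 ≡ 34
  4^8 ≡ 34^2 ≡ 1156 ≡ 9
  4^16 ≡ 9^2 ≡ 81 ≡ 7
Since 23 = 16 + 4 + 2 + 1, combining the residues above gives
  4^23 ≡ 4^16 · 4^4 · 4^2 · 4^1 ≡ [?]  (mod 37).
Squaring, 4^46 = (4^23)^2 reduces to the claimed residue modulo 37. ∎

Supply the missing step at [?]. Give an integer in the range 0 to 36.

25

4^16 · 4^4 · 4^2 · 4^1 ≡ 7 · 34 · 16 · 4 = 15232.
15232 mod 37 = 25, so 4^23 ≡ 25 (mod 37).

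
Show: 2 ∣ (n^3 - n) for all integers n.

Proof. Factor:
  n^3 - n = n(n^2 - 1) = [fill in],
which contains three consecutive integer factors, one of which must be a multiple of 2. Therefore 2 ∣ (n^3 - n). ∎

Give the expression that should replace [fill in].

(n - 1)n(n + 1)

n(n^2 - 1) = n(n - 1)(n + 1) = (n - 1)n(n + 1).
These three factors are consecutive integers, so their product is divisible by 2.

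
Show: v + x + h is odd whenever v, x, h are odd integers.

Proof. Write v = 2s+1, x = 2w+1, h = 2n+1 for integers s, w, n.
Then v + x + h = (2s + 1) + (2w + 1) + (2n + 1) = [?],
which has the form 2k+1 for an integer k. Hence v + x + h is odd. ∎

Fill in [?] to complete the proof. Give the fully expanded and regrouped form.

2(n + s + w + 1) + 1

Expanding: (2s + 1) + (2w + 1) + (2n + 1) = 2n + 2s + 2w + 3.
Every term except the constant is even, so this is 2(n + s + w + 1) + 1,
and n + s + w + 1 ∈ ℤ gives the required form.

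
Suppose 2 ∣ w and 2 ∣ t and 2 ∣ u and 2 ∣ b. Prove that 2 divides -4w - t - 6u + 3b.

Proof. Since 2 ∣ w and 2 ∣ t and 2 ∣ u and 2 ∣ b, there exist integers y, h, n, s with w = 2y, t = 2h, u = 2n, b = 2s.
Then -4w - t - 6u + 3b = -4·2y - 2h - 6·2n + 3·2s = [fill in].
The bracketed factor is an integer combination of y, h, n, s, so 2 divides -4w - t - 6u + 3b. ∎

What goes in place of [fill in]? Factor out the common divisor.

2(-h - 6n + 3s - 4y)

Pull the common 2 out of every term: -4·2y - 2h - 6·2n + 3·2s = 2(-h - 6n + 3s - 4y).
-h - 6n + 3s - 4y is an integer, which exhibits the divisibility.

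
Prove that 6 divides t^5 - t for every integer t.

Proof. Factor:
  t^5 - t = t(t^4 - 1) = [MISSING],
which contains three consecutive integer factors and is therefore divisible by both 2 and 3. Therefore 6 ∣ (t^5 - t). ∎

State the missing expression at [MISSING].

t^4 - 1 = (t^2 - 1)(t^2 + 1), and t^2 - 1 = (t-1)(t+1).
So t(t^4 - 1) = (t - 1)t(t + 1)(t^2 + 1).

(t - 1)t(t + 1)(t^2 + 1)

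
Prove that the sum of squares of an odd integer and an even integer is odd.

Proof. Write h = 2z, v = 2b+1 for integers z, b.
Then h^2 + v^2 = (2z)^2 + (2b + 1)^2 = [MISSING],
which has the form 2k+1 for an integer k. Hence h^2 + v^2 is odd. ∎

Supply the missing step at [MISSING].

Expanding: (2z)^2 + (2b + 1)^2 = 4b^2 + 4b + 4z^2 + 1.
Every term except the constant is even, so this is 2(2b^2 + 2b + 2z^2) + 1,
and 2b^2 + 2b + 2z^2 ∈ ℤ gives the required form.

2(2b^2 + 2b + 2z^2) + 1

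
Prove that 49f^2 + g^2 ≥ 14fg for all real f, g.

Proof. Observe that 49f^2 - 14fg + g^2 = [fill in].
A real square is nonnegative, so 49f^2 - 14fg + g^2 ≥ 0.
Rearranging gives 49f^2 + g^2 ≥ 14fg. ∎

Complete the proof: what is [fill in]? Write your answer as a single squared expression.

49f^2 - 14fg + g^2 is a perfect-square trinomial: the outer terms are (7f)^2 and (g)^2, and the cross term is -2·7f·g.
So 49f^2 - 14fg + g^2 = (7f - g)^2 ≥ 0.

(7f - g)^2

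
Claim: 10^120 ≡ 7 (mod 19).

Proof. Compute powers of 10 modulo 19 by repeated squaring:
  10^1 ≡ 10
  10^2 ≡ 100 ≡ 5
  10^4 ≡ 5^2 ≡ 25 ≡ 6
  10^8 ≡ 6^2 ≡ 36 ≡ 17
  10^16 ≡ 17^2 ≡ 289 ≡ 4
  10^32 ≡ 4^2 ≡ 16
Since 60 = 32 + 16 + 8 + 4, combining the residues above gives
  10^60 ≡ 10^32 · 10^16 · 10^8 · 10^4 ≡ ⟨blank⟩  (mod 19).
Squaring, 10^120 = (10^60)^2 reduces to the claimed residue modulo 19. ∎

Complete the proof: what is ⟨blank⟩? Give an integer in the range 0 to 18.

11

Multiply the listed residues: 16 · 4 · 17 · 6 = 64 → 1088 → 6528.
Reducing modulo 19: 6528 = 343·19 + 11, so 10^60 ≡ 11.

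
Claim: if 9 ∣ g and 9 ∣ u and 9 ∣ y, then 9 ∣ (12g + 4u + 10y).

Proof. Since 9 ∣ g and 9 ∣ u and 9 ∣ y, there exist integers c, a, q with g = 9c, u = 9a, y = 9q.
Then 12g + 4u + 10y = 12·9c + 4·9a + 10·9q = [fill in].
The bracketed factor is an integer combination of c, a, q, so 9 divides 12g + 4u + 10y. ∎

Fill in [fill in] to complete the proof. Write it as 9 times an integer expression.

Each term has a factor of 9: 12·9c + 4·9a + 10·9q = 9·(4a + 12c + 10q).
Since 4a + 12c + 10q is an integer, 9 ∣ (12g + 4u + 10y).

9(4a + 12c + 10q)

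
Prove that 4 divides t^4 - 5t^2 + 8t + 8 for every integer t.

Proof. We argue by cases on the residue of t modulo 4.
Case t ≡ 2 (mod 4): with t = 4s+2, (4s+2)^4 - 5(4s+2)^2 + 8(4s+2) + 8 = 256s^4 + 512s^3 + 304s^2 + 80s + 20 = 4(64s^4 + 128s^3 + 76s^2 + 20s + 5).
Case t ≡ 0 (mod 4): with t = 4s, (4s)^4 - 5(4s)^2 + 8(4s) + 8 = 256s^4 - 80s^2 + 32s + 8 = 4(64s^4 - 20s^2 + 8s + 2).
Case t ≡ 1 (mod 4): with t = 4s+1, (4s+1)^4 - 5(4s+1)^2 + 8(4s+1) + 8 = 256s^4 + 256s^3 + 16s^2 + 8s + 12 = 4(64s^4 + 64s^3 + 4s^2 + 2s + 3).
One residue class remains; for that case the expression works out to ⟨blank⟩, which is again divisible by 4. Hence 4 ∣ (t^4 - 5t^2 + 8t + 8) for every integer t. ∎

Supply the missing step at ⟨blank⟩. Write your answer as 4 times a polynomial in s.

4(64s^4 + 192s^3 + 196s^2 + 86s + 17)

Only t ≡ 3 (mod 4) is unaccounted for. Put t = 4s+3:
(4s+3)^4 - 5(4s+3)^2 + 8(4s+3) + 8 expands to 256s^4 + 768s^3 + 784s^2 + 344s + 68,
and factoring out 4 leaves 4(64s^4 + 192s^3 + 196s^2 + 86s + 17).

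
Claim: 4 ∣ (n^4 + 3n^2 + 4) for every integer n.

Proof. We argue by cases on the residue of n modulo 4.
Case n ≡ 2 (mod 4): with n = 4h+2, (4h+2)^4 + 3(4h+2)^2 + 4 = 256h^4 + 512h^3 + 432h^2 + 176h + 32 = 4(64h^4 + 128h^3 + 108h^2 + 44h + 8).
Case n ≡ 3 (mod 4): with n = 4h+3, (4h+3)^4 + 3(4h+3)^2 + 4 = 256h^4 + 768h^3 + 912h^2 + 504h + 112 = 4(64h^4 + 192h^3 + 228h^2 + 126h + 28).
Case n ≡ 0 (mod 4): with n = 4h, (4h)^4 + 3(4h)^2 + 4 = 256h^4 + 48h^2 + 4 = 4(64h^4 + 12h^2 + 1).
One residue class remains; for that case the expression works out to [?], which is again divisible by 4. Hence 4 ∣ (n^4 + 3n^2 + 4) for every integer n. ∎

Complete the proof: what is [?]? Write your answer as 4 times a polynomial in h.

Only n ≡ 1 (mod 4) is unaccounted for. Put n = 4h+1:
(4h+1)^4 + 3(4h+1)^2 + 4 expands to 256h^4 + 256h^3 + 144h^2 + 40h + 8,
and factoring out 4 leaves 4(64h^4 + 64h^3 + 36h^2 + 10h + 2).

4(64h^4 + 64h^3 + 36h^2 + 10h + 2)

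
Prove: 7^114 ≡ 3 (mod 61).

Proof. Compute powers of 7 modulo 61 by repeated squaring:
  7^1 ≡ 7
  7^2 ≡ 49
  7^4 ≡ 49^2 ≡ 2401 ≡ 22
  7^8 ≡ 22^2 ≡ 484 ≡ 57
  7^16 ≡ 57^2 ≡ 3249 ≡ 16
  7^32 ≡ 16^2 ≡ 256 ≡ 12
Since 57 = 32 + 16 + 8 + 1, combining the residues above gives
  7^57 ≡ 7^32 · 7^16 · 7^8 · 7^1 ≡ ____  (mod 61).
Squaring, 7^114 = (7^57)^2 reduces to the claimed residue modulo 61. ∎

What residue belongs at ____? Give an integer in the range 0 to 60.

53

7^32 · 7^16 · 7^8 · 7^1 ≡ 12 · 16 · 57 · 7 = 76608.
76608 mod 61 = 53, so 7^57 ≡ 53 (mod 61).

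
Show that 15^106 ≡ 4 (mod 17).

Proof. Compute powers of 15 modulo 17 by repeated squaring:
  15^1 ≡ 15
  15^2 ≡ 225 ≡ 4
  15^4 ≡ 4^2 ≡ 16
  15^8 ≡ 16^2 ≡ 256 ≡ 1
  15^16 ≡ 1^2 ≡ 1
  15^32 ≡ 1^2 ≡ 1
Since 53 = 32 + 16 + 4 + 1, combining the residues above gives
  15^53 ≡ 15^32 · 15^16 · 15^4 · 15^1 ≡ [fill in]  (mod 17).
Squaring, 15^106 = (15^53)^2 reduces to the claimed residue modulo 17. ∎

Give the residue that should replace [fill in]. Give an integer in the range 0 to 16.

2

Multiply the listed residues: 1 · 1 · 16 · 15 = 1 → 16 → 240.
Reducing modulo 17: 240 = 14·17 + 2, so 15^53 ≡ 2.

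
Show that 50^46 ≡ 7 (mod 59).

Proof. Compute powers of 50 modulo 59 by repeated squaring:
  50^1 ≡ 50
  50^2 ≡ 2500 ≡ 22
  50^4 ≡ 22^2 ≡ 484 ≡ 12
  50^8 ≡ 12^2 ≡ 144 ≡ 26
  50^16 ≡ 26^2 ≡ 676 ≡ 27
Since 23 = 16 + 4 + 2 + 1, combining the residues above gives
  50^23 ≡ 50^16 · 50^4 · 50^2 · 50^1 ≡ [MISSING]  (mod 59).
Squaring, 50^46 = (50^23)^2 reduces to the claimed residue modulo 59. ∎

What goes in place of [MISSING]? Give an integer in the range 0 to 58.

50^16 · 50^4 · 50^2 · 50^1 ≡ 27 · 12 · 22 · 50 = 356400.
356400 mod 59 = 40, so 50^23 ≡ 40 (mod 59).

40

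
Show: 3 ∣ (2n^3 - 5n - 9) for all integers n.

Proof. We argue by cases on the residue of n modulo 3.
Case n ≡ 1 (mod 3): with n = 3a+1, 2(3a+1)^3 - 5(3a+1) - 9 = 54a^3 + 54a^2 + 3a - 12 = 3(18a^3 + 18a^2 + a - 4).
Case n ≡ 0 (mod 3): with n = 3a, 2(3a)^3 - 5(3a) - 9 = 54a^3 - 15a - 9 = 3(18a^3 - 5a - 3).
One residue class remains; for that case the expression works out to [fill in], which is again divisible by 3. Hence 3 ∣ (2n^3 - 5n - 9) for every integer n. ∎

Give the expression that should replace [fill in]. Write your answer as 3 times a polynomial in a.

Only n ≡ 2 (mod 3) is unaccounted for. Put n = 3a+2:
2(3a+2)^3 - 5(3a+2) - 9 expands to 54a^3 + 108a^2 + 57a - 3,
and factoring out 3 leaves 3(18a^3 + 36a^2 + 19a - 1).

3(18a^3 + 36a^2 + 19a - 1)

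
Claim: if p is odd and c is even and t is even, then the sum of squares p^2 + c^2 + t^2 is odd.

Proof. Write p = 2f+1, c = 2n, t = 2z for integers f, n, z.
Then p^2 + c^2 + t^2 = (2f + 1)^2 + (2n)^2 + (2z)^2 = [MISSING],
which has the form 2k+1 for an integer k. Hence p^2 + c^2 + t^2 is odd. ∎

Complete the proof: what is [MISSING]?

Expanding: (2f + 1)^2 + (2n)^2 + (2z)^2 = 4f^2 + 4f + 4n^2 + 4z^2 + 1.
Every term except the constant is even, so this is 2(2f^2 + 2f + 2n^2 + 2z^2) + 1,
and 2f^2 + 2f + 2n^2 + 2z^2 ∈ ℤ gives the required form.

2(2f^2 + 2f + 2n^2 + 2z^2) + 1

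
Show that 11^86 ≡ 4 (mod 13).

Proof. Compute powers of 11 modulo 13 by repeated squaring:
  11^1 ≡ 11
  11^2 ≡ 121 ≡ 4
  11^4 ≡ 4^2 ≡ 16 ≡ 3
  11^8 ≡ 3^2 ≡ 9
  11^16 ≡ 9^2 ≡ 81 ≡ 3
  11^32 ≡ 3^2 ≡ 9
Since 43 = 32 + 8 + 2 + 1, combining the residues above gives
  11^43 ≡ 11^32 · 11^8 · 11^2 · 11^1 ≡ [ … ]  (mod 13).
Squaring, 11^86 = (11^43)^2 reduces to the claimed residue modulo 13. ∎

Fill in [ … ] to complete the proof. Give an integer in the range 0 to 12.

Multiply the listed residues: 9 · 9 · 4 · 11 = 81 → 324 → 3564.
Reducing modulo 13: 3564 = 274·13 + 2, so 11^43 ≡ 2.

2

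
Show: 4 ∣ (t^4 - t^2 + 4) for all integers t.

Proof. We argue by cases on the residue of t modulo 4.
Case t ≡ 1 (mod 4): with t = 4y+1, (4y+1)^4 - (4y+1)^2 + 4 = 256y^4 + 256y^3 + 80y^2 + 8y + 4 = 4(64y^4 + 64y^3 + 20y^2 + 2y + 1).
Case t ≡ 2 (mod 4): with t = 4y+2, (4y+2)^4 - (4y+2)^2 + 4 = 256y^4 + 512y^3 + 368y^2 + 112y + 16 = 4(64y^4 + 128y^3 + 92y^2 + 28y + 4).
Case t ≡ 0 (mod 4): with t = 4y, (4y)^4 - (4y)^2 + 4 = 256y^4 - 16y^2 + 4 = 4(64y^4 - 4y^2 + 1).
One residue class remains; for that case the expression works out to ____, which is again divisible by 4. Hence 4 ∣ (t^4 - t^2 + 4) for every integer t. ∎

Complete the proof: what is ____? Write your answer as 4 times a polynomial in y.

4(64y^4 + 192y^3 + 212y^2 + 102y + 19)

Only t ≡ 3 (mod 4) is unaccounted for. Put t = 4y+3:
(4y+3)^4 - (4y+3)^2 + 4 expands to 256y^4 + 768y^3 + 848y^2 + 408y + 76,
and factoring out 4 leaves 4(64y^4 + 192y^3 + 212y^2 + 102y + 19).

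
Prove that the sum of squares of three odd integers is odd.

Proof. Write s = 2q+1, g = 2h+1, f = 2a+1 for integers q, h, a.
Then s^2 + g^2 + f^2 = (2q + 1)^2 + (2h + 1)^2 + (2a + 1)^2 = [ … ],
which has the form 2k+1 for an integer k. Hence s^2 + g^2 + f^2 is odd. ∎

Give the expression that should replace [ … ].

(2q + 1)^2 + (2h + 1)^2 + (2a + 1)^2 = 4a^2 + 4a + 4h^2 + 4h + 4q^2 + 4q + 3
= 2(2a^2 + 2a + 2h^2 + 2h + 2q^2 + 2q + 1) + 1.
Since 2a^2 + 2a + 2h^2 + 2h + 2q^2 + 2q + 1 is an integer, the sum of squares is of the form 2k+1 for an integer k.

2(2a^2 + 2a + 2h^2 + 2h + 2q^2 + 2q + 1) + 1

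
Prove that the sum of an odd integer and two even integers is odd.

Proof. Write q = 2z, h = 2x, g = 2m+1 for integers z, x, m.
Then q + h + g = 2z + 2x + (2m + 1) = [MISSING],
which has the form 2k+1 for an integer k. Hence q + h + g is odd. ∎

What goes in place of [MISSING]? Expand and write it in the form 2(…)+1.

2z + 2x + (2m + 1) = 2m + 2x + 2z + 1
= 2(m + x + z) + 1.
Since m + x + z is an integer, the sum is of the form 2k+1 for an integer k.

2(m + x + z) + 1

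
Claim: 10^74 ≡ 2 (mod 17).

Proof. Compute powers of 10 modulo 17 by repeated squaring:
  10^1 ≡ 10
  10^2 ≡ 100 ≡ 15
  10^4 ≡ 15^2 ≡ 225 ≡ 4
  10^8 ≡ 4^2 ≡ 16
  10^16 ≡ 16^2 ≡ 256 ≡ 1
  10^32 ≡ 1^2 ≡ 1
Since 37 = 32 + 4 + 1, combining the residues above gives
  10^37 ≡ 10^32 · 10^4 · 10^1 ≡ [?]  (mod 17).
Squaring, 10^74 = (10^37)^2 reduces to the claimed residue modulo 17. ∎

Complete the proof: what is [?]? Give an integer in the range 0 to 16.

6

10^32 · 10^4 · 10^1 ≡ 1 · 4 · 10 = 40.
40 mod 17 = 6, so 10^37 ≡ 6 (mod 17).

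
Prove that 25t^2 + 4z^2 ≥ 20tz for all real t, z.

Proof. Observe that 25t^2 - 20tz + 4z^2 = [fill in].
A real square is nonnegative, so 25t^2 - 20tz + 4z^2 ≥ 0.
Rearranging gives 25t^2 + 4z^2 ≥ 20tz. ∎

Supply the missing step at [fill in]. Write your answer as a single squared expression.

(5t - 2z)^2

25t^2 - 20tz + 4z^2 is a perfect-square trinomial: the outer terms are (5t)^2 and (2z)^2, and the cross term is -2·5t·2z.
So 25t^2 - 20tz + 4z^2 = (5t - 2z)^2 ≥ 0.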